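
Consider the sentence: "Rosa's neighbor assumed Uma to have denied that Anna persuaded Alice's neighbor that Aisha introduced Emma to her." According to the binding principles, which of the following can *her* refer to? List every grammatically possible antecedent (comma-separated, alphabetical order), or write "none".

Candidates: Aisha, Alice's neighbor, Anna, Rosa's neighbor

*her* is a pronoun; Principle B requires it to be free in its binding domain — the clause headed by 'introduced'.
— Aisha: subject of the clause headed by 'introduced'; c-commands the pronoun within its binding domain — blocked (Principle B).
— Alice's neighbor: object of the clause headed by 'persuaded'; c-commands the pronoun but lies outside its binding domain — allowed.
— Anna: subject of the clause headed by 'persuaded'; c-commands the pronoun but lies outside its binding domain — allowed.
— Rosa's neighbor: subject of the matrix clause; c-commands the pronoun but lies outside its binding domain — allowed.

Alice's neighbor, Anna, Rosa's neighbor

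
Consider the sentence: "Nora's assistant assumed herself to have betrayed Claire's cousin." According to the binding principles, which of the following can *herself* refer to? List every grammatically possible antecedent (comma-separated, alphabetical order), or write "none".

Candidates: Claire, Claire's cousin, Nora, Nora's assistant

Nora's assistant

*herself* is a reflexive; Principle A requires it to be bound within its binding domain — the matrix clause.
— Claire: possessor inside the object DP of the clause headed by 'betrayed'; does not c-command the reflexive — cannot bind it (Principle A).
— Claire's cousin: object of the clause headed by 'betrayed'; does not c-command the reflexive — cannot bind it (Principle A).
— Nora: possessor inside the subject DP of the matrix clause; does not c-command the reflexive — cannot bind it (Principle A).
— Nora's assistant: subject of the matrix clause; c-commands the reflexive within its binding domain — allowed (Principle A).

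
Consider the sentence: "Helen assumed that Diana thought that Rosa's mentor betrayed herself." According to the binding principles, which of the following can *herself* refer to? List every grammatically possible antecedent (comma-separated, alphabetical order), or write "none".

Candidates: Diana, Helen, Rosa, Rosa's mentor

Rosa's mentor

*herself* is a reflexive; Principle A requires it to be bound within its binding domain — the clause headed by 'betrayed'.
— Diana: subject of the clause headed by 'thought'; c-commands the reflexive but lies outside its binding domain — cannot bind it (Principle A).
— Helen: subject of the matrix clause; c-commands the reflexive but lies outside its binding domain — cannot bind it (Principle A).
— Rosa: possessor inside the subject DP of the clause headed by 'betrayed'; does not c-command the reflexive — cannot bind it (Principle A).
— Rosa's mentor: subject of the clause headed by 'betrayed'; c-commands the reflexive within its binding domain — allowed (Principle A).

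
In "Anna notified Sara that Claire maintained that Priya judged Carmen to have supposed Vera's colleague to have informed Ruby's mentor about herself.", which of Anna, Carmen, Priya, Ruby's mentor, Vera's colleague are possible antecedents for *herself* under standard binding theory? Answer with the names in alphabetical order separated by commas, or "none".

*herself* is a reflexive; Principle A requires it to be bound within its binding domain — the clause headed by 'informed'.
— Anna: subject of the matrix clause; c-commands the reflexive but lies outside its binding domain — cannot bind it (Principle A).
— Carmen: subject of the clause headed by 'supposed'; c-commands the reflexive but lies outside its binding domain — cannot bind it (Principle A).
— Priya: subject of the clause headed by 'judged'; c-commands the reflexive but lies outside its binding domain — cannot bind it (Principle A).
— Ruby's mentor: object of the clause headed by 'informed'; c-commands the reflexive within its binding domain — allowed (Principle A).
— Vera's colleague: subject of the clause headed by 'informed'; c-commands the reflexive within its binding domain — allowed (Principle A).

Ruby's mentor, Vera's colleague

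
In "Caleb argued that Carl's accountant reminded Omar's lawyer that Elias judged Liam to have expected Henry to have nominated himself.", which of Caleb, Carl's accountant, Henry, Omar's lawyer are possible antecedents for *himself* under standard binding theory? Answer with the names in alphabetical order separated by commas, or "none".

Henry

*himself* is a reflexive; Principle A requires it to be bound within its binding domain — the clause headed by 'nominated'.
— Caleb: subject of the matrix clause; c-commands the reflexive but lies outside its binding domain — cannot bind it (Principle A).
— Carl's accountant: subject of the clause headed by 'reminded'; c-commands the reflexive but lies outside its binding domain — cannot bind it (Principle A).
— Henry: subject of the clause headed by 'nominated'; c-commands the reflexive within its binding domain — allowed (Principle A).
— Omar's lawyer: object of the clause headed by 'reminded'; c-commands the reflexive but lies outside its binding domain — cannot bind it (Principle A).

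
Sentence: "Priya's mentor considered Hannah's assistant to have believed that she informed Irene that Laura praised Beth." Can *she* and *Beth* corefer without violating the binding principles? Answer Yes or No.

No

*Beth* is an R-expression; Principle C requires it to be free (not bound by any c-commanding expression).
— she: subject of the clause headed by 'informed'; the pronoun c-commands the R-expression — coreference blocked (Principle C).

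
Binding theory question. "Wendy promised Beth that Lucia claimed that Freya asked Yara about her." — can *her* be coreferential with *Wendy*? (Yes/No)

*her* is a pronoun; Principle B requires it to be free in its binding domain — the clause headed by 'asked'.
— Wendy: subject of the matrix clause; c-commands the pronoun but lies outside its binding domain — allowed.

Yes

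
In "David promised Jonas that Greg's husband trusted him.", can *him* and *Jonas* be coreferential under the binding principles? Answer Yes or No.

*Jonas* is an R-expression; Principle C requires it to be free (not bound by any c-commanding expression).
— him: object of the clause headed by 'trusted'; the pronoun does not c-command the R-expression — coreference allowed.

Yes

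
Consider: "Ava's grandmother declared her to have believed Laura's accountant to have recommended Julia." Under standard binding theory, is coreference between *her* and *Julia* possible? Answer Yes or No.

*Julia* is an R-expression; Principle C requires it to be free (not bound by any c-commanding expression).
— her: subject of the clause headed by 'believed'; the pronoun c-commands the R-expression — coreference blocked (Principle C).

No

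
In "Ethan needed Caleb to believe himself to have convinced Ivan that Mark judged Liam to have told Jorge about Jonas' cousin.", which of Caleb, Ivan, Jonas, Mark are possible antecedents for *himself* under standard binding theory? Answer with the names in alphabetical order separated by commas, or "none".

Caleb

*himself* is a reflexive; Principle A requires it to be bound within its binding domain — the clause headed by 'believe'.
— Caleb: subject of the clause headed by 'believe'; c-commands the reflexive within its binding domain — allowed (Principle A).
— Ivan: object of the clause headed by 'convinced'; does not c-command the reflexive — cannot bind it (Principle A).
— Jonas: possessor inside the second object DP of the clause headed by 'told'; does not c-command the reflexive — cannot bind it (Principle A).
— Mark: subject of the clause headed by 'judged'; does not c-command the reflexive — cannot bind it (Principle A).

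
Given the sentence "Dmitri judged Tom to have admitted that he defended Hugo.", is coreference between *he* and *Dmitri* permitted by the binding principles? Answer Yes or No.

Yes

*he* is a pronoun; Principle B requires it to be free in its binding domain — the clause headed by 'defended'.
— Dmitri: subject of the matrix clause; c-commands the pronoun but lies outside its binding domain — allowed.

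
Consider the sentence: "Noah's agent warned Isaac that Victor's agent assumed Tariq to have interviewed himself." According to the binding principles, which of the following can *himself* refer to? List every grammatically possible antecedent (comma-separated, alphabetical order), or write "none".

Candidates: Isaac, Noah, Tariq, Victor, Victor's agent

*himself* is a reflexive; Principle A requires it to be bound within its binding domain — the clause headed by 'interviewed'.
— Isaac: object of the matrix clause; c-commands the reflexive but lies outside its binding domain — cannot bind it (Principle A).
— Noah: possessor inside the subject DP of the matrix clause; does not c-command the reflexive — cannot bind it (Principle A).
— Tariq: subject of the clause headed by 'interviewed'; c-commands the reflexive within its binding domain — allowed (Principle A).
— Victor: possessor inside the subject DP of the clause headed by 'assumed'; does not c-command the reflexive — cannot bind it (Principle A).
— Victor's agent: subject of the clause headed by 'assumed'; c-commands the reflexive but lies outside its binding domain — cannot bind it (Principle A).

Tariq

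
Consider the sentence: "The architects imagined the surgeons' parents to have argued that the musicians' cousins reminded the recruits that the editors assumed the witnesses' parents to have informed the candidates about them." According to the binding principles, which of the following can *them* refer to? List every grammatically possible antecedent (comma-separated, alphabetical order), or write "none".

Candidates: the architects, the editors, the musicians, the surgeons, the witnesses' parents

the architects, the editors, the musicians, the surgeons

*them* is a pronoun; Principle B requires it to be free in its binding domain — the clause headed by 'informed'.
— the architects: subject of the matrix clause; c-commands the pronoun but lies outside its binding domain — allowed.
— the editors: subject of the clause headed by 'assumed'; c-commands the pronoun but lies outside its binding domain — allowed.
— the musicians: possessor inside the subject DP of the clause headed by 'reminded'; does not c-command the pronoun — Principle B does not apply; allowed.
— the surgeons: possessor inside the subject DP of the clause headed by 'argued'; does not c-command the pronoun — Principle B does not apply; allowed.
— the witnesses' parents: subject of the clause headed by 'informed'; c-commands the pronoun within its binding domain — blocked (Principle B).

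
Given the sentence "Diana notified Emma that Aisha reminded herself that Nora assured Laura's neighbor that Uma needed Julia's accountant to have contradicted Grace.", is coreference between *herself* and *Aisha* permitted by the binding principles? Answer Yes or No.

*herself* is a reflexive; Principle A requires it to be bound within its binding domain — the clause headed by 'reminded'.
— Aisha: subject of the clause headed by 'reminded'; c-commands the reflexive within its binding domain — allowed (Principle A).

Yes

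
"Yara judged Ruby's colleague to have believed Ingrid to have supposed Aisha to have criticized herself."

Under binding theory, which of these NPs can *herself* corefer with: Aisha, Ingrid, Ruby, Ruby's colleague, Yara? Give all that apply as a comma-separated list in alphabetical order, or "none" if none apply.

Aisha

*herself* is a reflexive; Principle A requires it to be bound within its binding domain — the clause headed by 'criticized'.
— Aisha: subject of the clause headed by 'criticized'; c-commands the reflexive within its binding domain — allowed (Principle A).
— Ingrid: subject of the clause headed by 'supposed'; c-commands the reflexive but lies outside its binding domain — cannot bind it (Principle A).
— Ruby: possessor inside the subject DP of the clause headed by 'believed'; does not c-command the reflexive — cannot bind it (Principle A).
— Ruby's colleague: subject of the clause headed by 'believed'; c-commands the reflexive but lies outside its binding domain — cannot bind it (Principle A).
— Yara: subject of the matrix clause; c-commands the reflexive but lies outside its binding domain — cannot bind it (Principle A).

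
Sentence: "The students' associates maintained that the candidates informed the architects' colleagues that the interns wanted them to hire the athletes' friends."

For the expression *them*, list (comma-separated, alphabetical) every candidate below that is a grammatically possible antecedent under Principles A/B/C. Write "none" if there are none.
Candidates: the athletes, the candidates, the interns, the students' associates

the candidates, the students' associates

*them* is a pronoun; Principle B requires it to be free in its binding domain — the clause headed by 'wanted'.
— the athletes: possessor inside the object DP of the clause headed by 'hire'; is c-commanded by the pronoun; coreference would bind this R-expression — blocked (Principle C).
— the candidates: subject of the clause headed by 'informed'; c-commands the pronoun but lies outside its binding domain — allowed.
— the interns: subject of the clause headed by 'wanted'; c-commands the pronoun within its binding domain — blocked (Principle B).
— the students' associates: subject of the matrix clause; c-commands the pronoun but lies outside its binding domain — allowed.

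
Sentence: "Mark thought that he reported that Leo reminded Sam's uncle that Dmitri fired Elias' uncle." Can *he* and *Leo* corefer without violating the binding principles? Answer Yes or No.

No

*Leo* is an R-expression; Principle C requires it to be free (not bound by any c-commanding expression).
— he: subject of the clause headed by 'reported'; the pronoun c-commands the R-expression — coreference blocked (Principle C).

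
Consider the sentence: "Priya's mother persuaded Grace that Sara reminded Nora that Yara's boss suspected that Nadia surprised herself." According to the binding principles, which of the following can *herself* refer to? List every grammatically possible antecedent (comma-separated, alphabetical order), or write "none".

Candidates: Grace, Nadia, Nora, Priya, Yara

Nadia

*herself* is a reflexive; Principle A requires it to be bound within its binding domain — the clause headed by 'surprised'.
— Grace: object of the matrix clause; c-commands the reflexive but lies outside its binding domain — cannot bind it (Principle A).
— Nadia: subject of the clause headed by 'surprised'; c-commands the reflexive within its binding domain — allowed (Principle A).
— Nora: object of the clause headed by 'reminded'; c-commands the reflexive but lies outside its binding domain — cannot bind it (Principle A).
— Priya: possessor inside the subject DP of the matrix clause; does not c-command the reflexive — cannot bind it (Principle A).
— Yara: possessor inside the subject DP of the clause headed by 'suspected'; does not c-command the reflexive — cannot bind it (Principle A).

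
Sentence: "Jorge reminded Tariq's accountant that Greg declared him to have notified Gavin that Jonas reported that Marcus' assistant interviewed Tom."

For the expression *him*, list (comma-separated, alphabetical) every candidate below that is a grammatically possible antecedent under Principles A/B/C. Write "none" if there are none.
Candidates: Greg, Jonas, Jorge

Jorge

*him* is a pronoun; Principle B requires it to be free in its binding domain — the clause headed by 'declared'.
— Greg: subject of the clause headed by 'declared'; c-commands the pronoun within its binding domain — blocked (Principle B).
— Jonas: subject of the clause headed by 'reported'; is c-commanded by the pronoun; coreference would bind this R-expression — blocked (Principle C).
— Jorge: subject of the matrix clause; c-commands the pronoun but lies outside its binding domain — allowed.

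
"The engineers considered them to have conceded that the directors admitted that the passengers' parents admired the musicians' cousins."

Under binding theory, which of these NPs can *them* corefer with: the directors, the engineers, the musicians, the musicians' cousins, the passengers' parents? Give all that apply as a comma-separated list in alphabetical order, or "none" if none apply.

*them* is a pronoun; Principle B requires it to be free in its binding domain — the matrix clause.
— the directors: subject of the clause headed by 'admitted'; is c-commanded by the pronoun; coreference would bind this R-expression — blocked (Principle C).
— the engineers: subject of the matrix clause; c-commands the pronoun within its binding domain — blocked (Principle B).
— the musicians: possessor inside the object DP of the clause headed by 'admired'; is c-commanded by the pronoun; coreference would bind this R-expression — blocked (Principle C).
— the musicians' cousins: object of the clause headed by 'admired'; is c-commanded by the pronoun; coreference would bind this R-expression — blocked (Principle C).
— the passengers' parents: subject of the clause headed by 'admired'; is c-commanded by the pronoun; coreference would bind this R-expression — blocked (Principle C).

none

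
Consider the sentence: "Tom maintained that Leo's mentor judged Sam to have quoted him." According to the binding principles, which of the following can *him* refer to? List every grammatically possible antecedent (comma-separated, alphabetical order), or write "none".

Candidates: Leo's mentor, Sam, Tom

Leo's mentor, Tom

*him* is a pronoun; Principle B requires it to be free in its binding domain — the clause headed by 'quoted'.
— Leo's mentor: subject of the clause headed by 'judged'; c-commands the pronoun but lies outside its binding domain — allowed.
— Sam: subject of the clause headed by 'quoted'; c-commands the pronoun within its binding domain — blocked (Principle B).
— Tom: subject of the matrix clause; c-commands the pronoun but lies outside its binding domain — allowed.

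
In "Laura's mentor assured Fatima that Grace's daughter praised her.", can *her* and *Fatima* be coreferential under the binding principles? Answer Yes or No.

Yes

*Fatima* is an R-expression; Principle C requires it to be free (not bound by any c-commanding expression).
— her: object of the clause headed by 'praised'; the pronoun does not c-command the R-expression — coreference allowed.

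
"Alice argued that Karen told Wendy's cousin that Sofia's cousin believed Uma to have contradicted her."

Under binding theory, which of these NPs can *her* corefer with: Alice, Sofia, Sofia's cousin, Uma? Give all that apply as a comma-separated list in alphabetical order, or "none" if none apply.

Alice, Sofia, Sofia's cousin

*her* is a pronoun; Principle B requires it to be free in its binding domain — the clause headed by 'contradicted'.
— Alice: subject of the matrix clause; c-commands the pronoun but lies outside its binding domain — allowed.
— Sofia: possessor inside the subject DP of the clause headed by 'believed'; does not c-command the pronoun — Principle B does not apply; allowed.
— Sofia's cousin: subject of the clause headed by 'believed'; c-commands the pronoun but lies outside its binding domain — allowed.
— Uma: subject of the clause headed by 'contradicted'; c-commands the pronoun within its binding domain — blocked (Principle B).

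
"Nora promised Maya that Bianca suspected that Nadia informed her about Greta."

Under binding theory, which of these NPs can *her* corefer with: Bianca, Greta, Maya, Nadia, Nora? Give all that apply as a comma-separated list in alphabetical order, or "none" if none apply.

*her* is a pronoun; Principle B requires it to be free in its binding domain — the clause headed by 'informed'.
— Bianca: subject of the clause headed by 'suspected'; c-commands the pronoun but lies outside its binding domain — allowed.
— Greta: second object of the clause headed by 'informed'; is c-commanded by the pronoun; coreference would bind this R-expression — blocked (Principle C).
— Maya: object of the matrix clause; c-commands the pronoun but lies outside its binding domain — allowed.
— Nadia: subject of the clause headed by 'informed'; c-commands the pronoun within its binding domain — blocked (Principle B).
— Nora: subject of the matrix clause; c-commands the pronoun but lies outside its binding domain — allowed.

Bianca, Maya, Nora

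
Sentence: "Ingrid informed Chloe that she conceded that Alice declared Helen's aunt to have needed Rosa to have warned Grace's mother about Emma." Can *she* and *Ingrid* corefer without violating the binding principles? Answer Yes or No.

Yes

*Ingrid* is an R-expression; Principle C requires it to be free (not bound by any c-commanding expression).
— she: subject of the clause headed by 'conceded'; the pronoun does not c-command the R-expression — coreference allowed.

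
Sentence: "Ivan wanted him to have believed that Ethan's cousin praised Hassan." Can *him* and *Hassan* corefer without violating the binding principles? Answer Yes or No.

No

*Hassan* is an R-expression; Principle C requires it to be free (not bound by any c-commanding expression).
— him: subject of the clause headed by 'believed'; the pronoun c-commands the R-expression — coreference blocked (Principle C).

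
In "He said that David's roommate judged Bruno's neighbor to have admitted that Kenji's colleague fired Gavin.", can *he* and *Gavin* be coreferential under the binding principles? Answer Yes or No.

*Gavin* is an R-expression; Principle C requires it to be free (not bound by any c-commanding expression).
— he: subject of the matrix clause; the pronoun c-commands the R-expression — coreference blocked (Principle C).

No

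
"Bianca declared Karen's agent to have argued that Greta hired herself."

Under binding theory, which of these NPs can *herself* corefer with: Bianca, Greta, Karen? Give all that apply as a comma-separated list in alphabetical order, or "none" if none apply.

*herself* is a reflexive; Principle A requires it to be bound within its binding domain — the clause headed by 'hired'.
— Bianca: subject of the matrix clause; c-commands the reflexive but lies outside its binding domain — cannot bind it (Principle A).
— Greta: subject of the clause headed by 'hired'; c-commands the reflexive within its binding domain — allowed (Principle A).
— Karen: possessor inside the subject DP of the clause headed by 'argued'; does not c-command the reflexive — cannot bind it (Principle A).

Greta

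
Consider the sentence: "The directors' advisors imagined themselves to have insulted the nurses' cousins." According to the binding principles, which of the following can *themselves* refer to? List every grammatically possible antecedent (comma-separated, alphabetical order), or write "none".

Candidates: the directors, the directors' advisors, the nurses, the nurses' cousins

*themselves* is a reflexive; Principle A requires it to be bound within its binding domain — the matrix clause.
— the directors: possessor inside the subject DP of the matrix clause; does not c-command the reflexive — cannot bind it (Principle A).
— the directors' advisors: subject of the matrix clause; c-commands the reflexive within its binding domain — allowed (Principle A).
— the nurses: possessor inside the object DP of the clause headed by 'insulted'; does not c-command the reflexive — cannot bind it (Principle A).
— the nurses' cousins: object of the clause headed by 'insulted'; does not c-command the reflexive — cannot bind it (Principle A).

the directors' advisors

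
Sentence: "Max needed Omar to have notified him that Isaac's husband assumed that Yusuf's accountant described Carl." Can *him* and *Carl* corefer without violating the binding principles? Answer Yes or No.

*Carl* is an R-expression; Principle C requires it to be free (not bound by any c-commanding expression).
— him: object of the clause headed by 'notified'; the pronoun c-commands the R-expression — coreference blocked (Principle C).

No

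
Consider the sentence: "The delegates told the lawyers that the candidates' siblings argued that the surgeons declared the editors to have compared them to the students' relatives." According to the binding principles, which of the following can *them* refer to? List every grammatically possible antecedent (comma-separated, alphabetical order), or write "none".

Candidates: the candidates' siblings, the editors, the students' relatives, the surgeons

the candidates' siblings, the surgeons

*them* is a pronoun; Principle B requires it to be free in its binding domain — the clause headed by 'compared'.
— the candidates' siblings: subject of the clause headed by 'argued'; c-commands the pronoun but lies outside its binding domain — allowed.
— the editors: subject of the clause headed by 'compared'; c-commands the pronoun within its binding domain — blocked (Principle B).
— the students' relatives: second object of the clause headed by 'compared'; is c-commanded by the pronoun; coreference would bind this R-expression — blocked (Principle C).
— the surgeons: subject of the clause headed by 'declared'; c-commands the pronoun but lies outside its binding domain — allowed.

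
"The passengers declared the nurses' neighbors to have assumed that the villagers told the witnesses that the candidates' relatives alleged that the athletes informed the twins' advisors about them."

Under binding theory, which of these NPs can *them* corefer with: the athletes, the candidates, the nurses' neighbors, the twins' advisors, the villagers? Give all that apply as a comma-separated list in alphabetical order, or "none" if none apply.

*them* is a pronoun; Principle B requires it to be free in its binding domain — the clause headed by 'informed'.
— the athletes: subject of the clause headed by 'informed'; c-commands the pronoun within its binding domain — blocked (Principle B).
— the candidates: possessor inside the subject DP of the clause headed by 'alleged'; does not c-command the pronoun — Principle B does not apply; allowed.
— the nurses' neighbors: subject of the clause headed by 'assumed'; c-commands the pronoun but lies outside its binding domain — allowed.
— the twins' advisors: object of the clause headed by 'informed'; c-commands the pronoun within its binding domain — blocked (Principle B).
— the villagers: subject of the clause headed by 'told'; c-commands the pronoun but lies outside its binding domain — allowed.

the candidates, the nurses' neighbors, the villagers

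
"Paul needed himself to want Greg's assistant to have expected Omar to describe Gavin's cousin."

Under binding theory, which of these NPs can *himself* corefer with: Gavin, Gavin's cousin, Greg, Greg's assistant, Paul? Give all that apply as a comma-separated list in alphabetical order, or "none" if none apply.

Paul

*himself* is a reflexive; Principle A requires it to be bound within its binding domain — the matrix clause.
— Gavin: possessor inside the object DP of the clause headed by 'describe'; does not c-command the reflexive — cannot bind it (Principle A).
— Gavin's cousin: object of the clause headed by 'describe'; does not c-command the reflexive — cannot bind it (Principle A).
— Greg: possessor inside the subject DP of the clause headed by 'expected'; does not c-command the reflexive — cannot bind it (Principle A).
— Greg's assistant: subject of the clause headed by 'expected'; does not c-command the reflexive — cannot bind it (Principle A).
— Paul: subject of the matrix clause; c-commands the reflexive within its binding domain — allowed (Principle A).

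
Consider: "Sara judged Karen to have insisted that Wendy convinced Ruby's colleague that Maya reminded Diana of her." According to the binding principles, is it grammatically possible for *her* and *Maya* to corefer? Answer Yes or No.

No

*her* is a pronoun; Principle B requires it to be free in its binding domain — the clause headed by 'reminded'.
— Maya: subject of the clause headed by 'reminded'; c-commands the pronoun within its binding domain — blocked (Principle B).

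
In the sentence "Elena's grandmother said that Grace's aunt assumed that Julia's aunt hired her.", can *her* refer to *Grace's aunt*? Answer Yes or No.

Yes

*her* is a pronoun; Principle B requires it to be free in its binding domain — the clause headed by 'hired'.
— Grace's aunt: subject of the clause headed by 'assumed'; c-commands the pronoun but lies outside its binding domain — allowed.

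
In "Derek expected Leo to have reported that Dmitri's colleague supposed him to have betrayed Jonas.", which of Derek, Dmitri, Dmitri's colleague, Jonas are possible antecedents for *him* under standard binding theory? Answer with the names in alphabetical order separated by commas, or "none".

*him* is a pronoun; Principle B requires it to be free in its binding domain — the clause headed by 'supposed'.
— Derek: subject of the matrix clause; c-commands the pronoun but lies outside its binding domain — allowed.
— Dmitri: possessor inside the subject DP of the clause headed by 'supposed'; does not c-command the pronoun — Principle B does not apply; allowed.
— Dmitri's colleague: subject of the clause headed by 'supposed'; c-commands the pronoun within its binding domain — blocked (Principle B).
— Jonas: object of the clause headed by 'betrayed'; is c-commanded by the pronoun; coreference would bind this R-expression — blocked (Principle C).

Derek, Dmitri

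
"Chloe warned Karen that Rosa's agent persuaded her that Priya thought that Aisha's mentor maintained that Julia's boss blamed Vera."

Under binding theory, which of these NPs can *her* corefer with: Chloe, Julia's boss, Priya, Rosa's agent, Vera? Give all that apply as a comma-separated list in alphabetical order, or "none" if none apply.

*her* is a pronoun; Principle B requires it to be free in its binding domain — the clause headed by 'persuaded'.
— Chloe: subject of the matrix clause; c-commands the pronoun but lies outside its binding domain — allowed.
— Julia's boss: subject of the clause headed by 'blamed'; is c-commanded by the pronoun; coreference would bind this R-expression — blocked (Principle C).
— Priya: subject of the clause headed by 'thought'; is c-commanded by the pronoun; coreference would bind this R-expression — blocked (Principle C).
— Rosa's agent: subject of the clause headed by 'persuaded'; c-commands the pronoun within its binding domain — blocked (Principle B).
— Vera: object of the clause headed by 'blamed'; is c-commanded by the pronoun; coreference would bind this R-expression — blocked (Principle C).

Chloe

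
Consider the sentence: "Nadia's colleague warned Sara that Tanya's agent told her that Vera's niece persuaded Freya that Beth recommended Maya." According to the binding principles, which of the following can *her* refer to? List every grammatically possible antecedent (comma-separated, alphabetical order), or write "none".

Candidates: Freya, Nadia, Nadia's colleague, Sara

*her* is a pronoun; Principle B requires it to be free in its binding domain — the clause headed by 'told'.
— Freya: object of the clause headed by 'persuaded'; is c-commanded by the pronoun; coreference would bind this R-expression — blocked (Principle C).
— Nadia: possessor inside the subject DP of the matrix clause; does not c-command the pronoun — Principle B does not apply; allowed.
— Nadia's colleague: subject of the matrix clause; c-commands the pronoun but lies outside its binding domain — allowed.
— Sara: object of the matrix clause; c-commands the pronoun but lies outside its binding domain — allowed.

Nadia, Nadia's colleague, Sara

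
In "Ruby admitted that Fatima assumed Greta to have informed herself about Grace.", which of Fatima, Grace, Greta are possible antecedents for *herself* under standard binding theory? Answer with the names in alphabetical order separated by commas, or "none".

*herself* is a reflexive; Principle A requires it to be bound within its binding domain — the clause headed by 'informed'.
— Fatima: subject of the clause headed by 'assumed'; c-commands the reflexive but lies outside its binding domain — cannot bind it (Principle A).
— Grace: second object of the clause headed by 'informed'; does not c-command the reflexive — cannot bind it (Principle A).
— Greta: subject of the clause headed by 'informed'; c-commands the reflexive within its binding domain — allowed (Principle A).

Greta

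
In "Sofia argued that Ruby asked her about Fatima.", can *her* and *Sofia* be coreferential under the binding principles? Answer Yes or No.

Yes

*Sofia* is an R-expression; Principle C requires it to be free (not bound by any c-commanding expression).
— her: object of the clause headed by 'asked'; the pronoun does not c-command the R-expression — coreference allowed.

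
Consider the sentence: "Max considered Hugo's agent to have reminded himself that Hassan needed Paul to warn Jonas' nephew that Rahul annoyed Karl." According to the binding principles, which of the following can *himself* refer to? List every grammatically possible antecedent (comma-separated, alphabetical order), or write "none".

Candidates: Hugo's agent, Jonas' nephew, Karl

Hugo's agent

*himself* is a reflexive; Principle A requires it to be bound within its binding domain — the clause headed by 'reminded'.
— Hugo's agent: subject of the clause headed by 'reminded'; c-commands the reflexive within its binding domain — allowed (Principle A).
— Jonas' nephew: object of the clause headed by 'warn'; does not c-command the reflexive — cannot bind it (Principle A).
— Karl: object of the clause headed by 'annoyed'; does not c-command the reflexive — cannot bind it (Principle A).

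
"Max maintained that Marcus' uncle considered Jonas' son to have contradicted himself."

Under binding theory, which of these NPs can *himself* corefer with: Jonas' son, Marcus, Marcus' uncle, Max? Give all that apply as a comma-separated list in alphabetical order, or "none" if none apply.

Jonas' son

*himself* is a reflexive; Principle A requires it to be bound within its binding domain — the clause headed by 'contradicted'.
— Jonas' son: subject of the clause headed by 'contradicted'; c-commands the reflexive within its binding domain — allowed (Principle A).
— Marcus: possessor inside the subject DP of the clause headed by 'considered'; does not c-command the reflexive — cannot bind it (Principle A).
— Marcus' uncle: subject of the clause headed by 'considered'; c-commands the reflexive but lies outside its binding domain — cannot bind it (Principle A).
— Max: subject of the matrix clause; c-commands the reflexive but lies outside its binding domain — cannot bind it (Principle A).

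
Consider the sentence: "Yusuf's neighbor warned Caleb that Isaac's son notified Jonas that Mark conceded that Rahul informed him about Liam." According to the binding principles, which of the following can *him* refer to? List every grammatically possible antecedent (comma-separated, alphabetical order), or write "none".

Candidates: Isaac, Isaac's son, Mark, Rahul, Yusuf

*him* is a pronoun; Principle B requires it to be free in its binding domain — the clause headed by 'informed'.
— Isaac: possessor inside the subject DP of the clause headed by 'notified'; does not c-command the pronoun — Principle B does not apply; allowed.
— Isaac's son: subject of the clause headed by 'notified'; c-commands the pronoun but lies outside its binding domain — allowed.
— Mark: subject of the clause headed by 'conceded'; c-commands the pronoun but lies outside its binding domain — allowed.
— Rahul: subject of the clause headed by 'informed'; c-commands the pronoun within its binding domain — blocked (Principle B).
— Yusuf: possessor inside the subject DP of the matrix clause; does not c-command the pronoun — Principle B does not apply; allowed.

Isaac, Isaac's son, Mark, Yusuf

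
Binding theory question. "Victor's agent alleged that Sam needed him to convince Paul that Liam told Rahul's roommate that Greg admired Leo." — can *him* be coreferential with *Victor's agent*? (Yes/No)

Yes

*him* is a pronoun; Principle B requires it to be free in its binding domain — the clause headed by 'needed'.
— Victor's agent: subject of the matrix clause; c-commands the pronoun but lies outside its binding domain — allowed.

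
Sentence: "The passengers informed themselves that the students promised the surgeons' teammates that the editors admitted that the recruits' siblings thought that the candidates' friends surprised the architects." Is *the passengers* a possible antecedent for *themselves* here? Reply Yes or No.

*themselves* is a reflexive; Principle A requires it to be bound within its binding domain — the matrix clause.
— the passengers: subject of the matrix clause; c-commands the reflexive within its binding domain — allowed (Principle A).

Yes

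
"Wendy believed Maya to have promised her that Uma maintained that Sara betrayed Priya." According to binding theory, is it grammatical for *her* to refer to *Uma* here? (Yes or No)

No

*Uma* is an R-expression; Principle C requires it to be free (not bound by any c-commanding expression).
— her: object of the clause headed by 'promised'; the pronoun c-commands the R-expression — coreference blocked (Principle C).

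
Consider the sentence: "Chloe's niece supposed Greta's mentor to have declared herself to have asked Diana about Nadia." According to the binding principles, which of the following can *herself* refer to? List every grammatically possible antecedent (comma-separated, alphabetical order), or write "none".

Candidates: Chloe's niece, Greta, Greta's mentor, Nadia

*herself* is a reflexive; Principle A requires it to be bound within its binding domain — the clause headed by 'declared'.
— Chloe's niece: subject of the matrix clause; c-commands the reflexive but lies outside its binding domain — cannot bind it (Principle A).
— Greta: possessor inside the subject DP of the clause headed by 'declared'; does not c-command the reflexive — cannot bind it (Principle A).
— Greta's mentor: subject of the clause headed by 'declared'; c-commands the reflexive within its binding domain — allowed (Principle A).
— Nadia: second object of the clause headed by 'asked'; does not c-command the reflexive — cannot bind it (Principle A).

Greta's mentor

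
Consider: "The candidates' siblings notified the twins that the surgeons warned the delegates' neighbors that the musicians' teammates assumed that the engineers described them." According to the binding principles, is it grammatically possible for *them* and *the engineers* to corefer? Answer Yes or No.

No

*them* is a pronoun; Principle B requires it to be free in its binding domain — the clause headed by 'described'.
— the engineers: subject of the clause headed by 'described'; c-commands the pronoun within its binding domain — blocked (Principle B).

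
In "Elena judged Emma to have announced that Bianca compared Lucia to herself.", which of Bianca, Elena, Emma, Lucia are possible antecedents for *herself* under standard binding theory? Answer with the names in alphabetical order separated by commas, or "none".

Bianca, Lucia

*herself* is a reflexive; Principle A requires it to be bound within its binding domain — the clause headed by 'compared'.
— Bianca: subject of the clause headed by 'compared'; c-commands the reflexive within its binding domain — allowed (Principle A).
— Elena: subject of the matrix clause; c-commands the reflexive but lies outside its binding domain — cannot bind it (Principle A).
— Emma: subject of the clause headed by 'announced'; c-commands the reflexive but lies outside its binding domain — cannot bind it (Principle A).
— Lucia: object of the clause headed by 'compared'; c-commands the reflexive within its binding domain — allowed (Principle A).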